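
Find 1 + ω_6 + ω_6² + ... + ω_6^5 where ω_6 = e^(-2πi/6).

Sum of all nth roots of unity equals 0 for n > 1 (geometric series with r ≠ 1).

0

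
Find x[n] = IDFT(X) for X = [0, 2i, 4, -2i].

x[n] = (1/4) Σ(k=0 to 3) X[k] · e^(2πikn/4)

Computing each x[n]:
x[0] = 1
x[1] = -2
x[2] = 1
x[3] = 0

x = [1, -2, 1, 0]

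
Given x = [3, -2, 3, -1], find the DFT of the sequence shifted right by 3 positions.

Time shift by 3: X_shifted[k] = ω_4^(3k) · X[k]
Shifted x = [-2, 3, -1, 3]

DFT(x[n-3]) = [3, -1, -9, -1]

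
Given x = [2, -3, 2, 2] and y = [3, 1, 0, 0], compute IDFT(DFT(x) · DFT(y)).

(x ⊛ y)[n] = Σ(m=0 to 3) x[m] · y[(n-m) mod 4]

Computing each output sample:
(x ⊛ y)[0] = 8
(x ⊛ y)[1] = -7
(x ⊛ y)[2] = 3
(x ⊛ y)[3] = 8

x ⊛ y = [8, -7, 3, 8]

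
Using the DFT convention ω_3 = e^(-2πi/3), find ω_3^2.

ω_3^2 = e^(-2πi·2/3)
= cos(-2π·2/3) + i·sin(-2π·2/3)
= cos(-4π/3) + i·sin(-4π/3)

ω_3^2 = cos(-4π/3) + i·sin(-4π/3) = -0.5000+0.8660i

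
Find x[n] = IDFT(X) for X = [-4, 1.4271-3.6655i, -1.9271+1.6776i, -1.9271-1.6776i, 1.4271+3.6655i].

x[n] = (1/5) Σ(k=0 to 4) X[k] · e^(2πikn/5)

Computing each x[n]:
x[0] = -1
x[1] = 1
x[2] = 0
x[3] = -3
x[4] = -1

x = [-1, 1, 0, -3, -1]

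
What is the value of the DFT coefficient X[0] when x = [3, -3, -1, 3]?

X[0] = Σ(n=0 to 3) x[n] · ω_4^0 = Σ x[n]
= (3) + (-3) + (-1) + (3)

X[0] = 2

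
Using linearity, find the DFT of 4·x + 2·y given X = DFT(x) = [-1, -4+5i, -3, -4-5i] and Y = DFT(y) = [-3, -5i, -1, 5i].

By linearity: DFT(4x + 2y) = 4·DFT(x) + 2·DFT(y)
= 4·[-1, -4+5i, -3, -4-5i] + 2·[-3, -5i, -1, 5i]

Computing element-wise:
Z[0] = 4·(-1) + 2·(-3) = -10
Z[1] = 4·(-4+5i) + 2·(-5i) = -16+10i
Z[2] = 4·(-3) + 2·(-1) = -14
Z[3] = 4·(-4-5i) + 2·(5i) = -16-10i

DFT(4x + 2y) = 4·X + 2·Y = [-10, -16+10i, -14, -16-10i]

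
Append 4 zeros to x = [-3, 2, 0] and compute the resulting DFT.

Original 3-point DFT: [-1, -4.0000-1.7321i, -4.0000+1.7321i]
Zero-padded 7-point DFT provides frequency interpolation.

DFT_7([x, 0, ...]) = [-1, -1.7530-1.5637i, -3.4450-1.9499i, -4.8019-0.8678i, -4.8019+0.8678i, -3.4450+1.9499i, -1.7530+1.5637i]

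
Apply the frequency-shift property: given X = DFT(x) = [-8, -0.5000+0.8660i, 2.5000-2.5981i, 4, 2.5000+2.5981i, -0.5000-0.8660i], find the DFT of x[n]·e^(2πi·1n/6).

Modulation property: DFT(ω_6^(-1n)·x[n]) = X[(k-1) mod 6], so circularly shift X by 1 positions.

X[k-1] = [-0.5000-0.8660i, -8, -0.5000+0.8660i, 2.5000-2.5981i, 4, 2.5000+2.5981i]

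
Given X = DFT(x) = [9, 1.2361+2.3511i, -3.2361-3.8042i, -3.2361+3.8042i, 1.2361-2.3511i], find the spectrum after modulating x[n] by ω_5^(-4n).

Modulation property: DFT(ω_5^(-4n)·x[n]) = X[(k-4) mod 5], so circularly shift X by 4 positions.

X[k-4] = [1.2361+2.3511i, -3.2361-3.8042i, -3.2361+3.8042i, 1.2361-2.3511i, 9]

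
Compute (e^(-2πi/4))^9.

Since ω_4^4 = 1, powers reduce modulo 4.
9 mod 4 = 1
So ω_4^9 = ω_4^1 = e^(-2πi·1/4)

ω_4^9 = ω_4^1 = -1i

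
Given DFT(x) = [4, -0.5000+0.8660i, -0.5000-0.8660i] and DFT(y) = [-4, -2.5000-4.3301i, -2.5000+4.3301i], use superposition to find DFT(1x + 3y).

By linearity: DFT(1x + 3y) = 1·DFT(x) + 3·DFT(y)
= 1·[4, -0.5000+0.8660i, -0.5000-0.8660i] + 3·[-4, -2.5000-4.3301i, -2.5000+4.3301i]

Computing element-wise:
Z[0] = 1·(4) + 3·(-4) = -8
Z[1] = 1·(-0.5000+0.8660i) + 3·(-2.5000-4.3301i) = -8.0000-12.1243i
Z[2] = 1·(-0.5000-0.8660i) + 3·(-2.5000+4.3301i) = -8.0000+12.1243i

DFT(1x + 3y) = 1·X + 3·Y = [-8, -8.0000-12.1243i, -8.0000+12.1243i]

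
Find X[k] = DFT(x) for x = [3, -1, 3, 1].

X[k] = Σ(n=0 to 3) x[n] · ω_4^(nk)
where ω_4 = e^(-2πi/4)

Computing each X[k]:
X[0] = 6
X[1] = 2i
X[2] = 6
X[3] = -2i

X = [6, 2i, 6, -2i]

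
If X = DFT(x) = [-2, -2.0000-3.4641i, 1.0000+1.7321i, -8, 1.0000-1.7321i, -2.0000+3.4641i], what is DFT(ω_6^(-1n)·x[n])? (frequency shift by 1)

Modulation property: DFT(ω_6^(-1n)·x[n]) = X[(k-1) mod 6], so circularly shift X by 1 positions.

X[k-1] = [-2.0000+3.4641i, -2, -2.0000-3.4641i, 1.0000+1.7321i, -8, 1.0000-1.7321i]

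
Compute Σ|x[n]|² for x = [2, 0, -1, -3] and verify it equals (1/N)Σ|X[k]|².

Time domain:
Σ|x[n]|² = |2|² + |0|² + |-1|² + |-3|² = 14.0000

Frequency domain:
(1/4)Σ|X[k]|² = (1/4)(|-2|² + |3-3i|² + |4|² + |3+3i|²) = (1/4)·56.0000 = 14.0000

Both sides agree, confirming Parseval's theorem.

Σ|x[n]|² = (1/N)Σ|X[k]|² = 14.0000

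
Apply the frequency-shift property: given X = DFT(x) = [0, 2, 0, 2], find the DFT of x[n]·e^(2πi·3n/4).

Modulation property: DFT(ω_4^(-3n)·x[n]) = X[(k-3) mod 4], so circularly shift X by 3 positions.

X[k-3] = [2, 0, 2, 0]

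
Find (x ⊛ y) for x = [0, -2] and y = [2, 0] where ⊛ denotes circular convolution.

(x ⊛ y)[n] = Σ(m=0 to 1) x[m] · y[(n-m) mod 2]

Computing each output sample:
(x ⊛ y)[0] = 0
(x ⊛ y)[1] = -4

x ⊛ y = [0, -4]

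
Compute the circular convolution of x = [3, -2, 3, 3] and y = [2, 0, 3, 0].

(x ⊛ y)[n] = Σ(m=0 to 3) x[m] · y[(n-m) mod 4]

Computing each output sample:
(x ⊛ y)[0] = 15
(x ⊛ y)[1] = 5
(x ⊛ y)[2] = 15
(x ⊛ y)[3] = 0

x ⊛ y = [15, 5, 15, 0]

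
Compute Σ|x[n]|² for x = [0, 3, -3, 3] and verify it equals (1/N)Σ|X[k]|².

Time domain:
Σ|x[n]|² = |0|² + |3|² + |-3|² + |3|² = 27.0000

Frequency domain:
(1/4)Σ|X[k]|² = (1/4)(|3|² + |3|² + |-9|² + |3|²) = (1/4)·108.0000 = 27.0000

Both sides agree, confirming Parseval's theorem.

Σ|x[n]|² = (1/N)Σ|X[k]|² = 27.0000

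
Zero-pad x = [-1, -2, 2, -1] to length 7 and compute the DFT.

Original 4-point DFT: [-2, -3+1i, 4, -3-1i]
Zero-padded 7-point DFT provides frequency interpolation.

DFT_7([x, 0, ...]) = [-2, -1.7911+0.0477i, -2.9804+2.0358i, 2.2714+3.4064i, 2.2714-3.4064i, -2.9804-2.0358i, -1.7911-0.0477i]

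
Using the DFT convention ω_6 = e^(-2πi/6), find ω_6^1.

ω_6^1 = e^(-2πi·1/6)
= cos(-2π·1/6) + i·sin(-2π·1/6)
= cos(-2π/6) + i·sin(-2π/6)

ω_6^1 = cos(-2π/6) + i·sin(-2π/6) = 0.5000-0.8660i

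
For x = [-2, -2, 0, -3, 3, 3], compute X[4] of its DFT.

X[4] = Σ(n=0 to 5) x[n] · ω_6^(4n) where ω_6 = e^(-2πi/6)
= (-2)·ω_6^0 + (-2)·ω_6^4 + (0)·ω_6^8 + (-3)·ω_6^12 + (3)·ω_6^16 + (3)·ω_6^20

X[4] = -7.0000-1.7321i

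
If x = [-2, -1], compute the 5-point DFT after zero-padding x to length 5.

Original 2-point DFT: [-3, -1]
Zero-padded 5-point DFT provides frequency interpolation.

DFT_5([x, 0, ...]) = [-3, -2.3090+0.9511i, -1.1910+0.5878i, -1.1910-0.5878i, -2.3090-0.9511i]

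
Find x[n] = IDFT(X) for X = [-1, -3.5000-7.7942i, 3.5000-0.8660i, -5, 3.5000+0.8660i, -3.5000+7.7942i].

x[n] = (1/6) Σ(k=0 to 5) X[k] · e^(2πikn/6)

Computing each x[n]:
x[0] = -1
x[1] = 2
x[2] = 1
x[3] = 3
x[4] = -3
x[5] = -3

x = [-1, 2, 1, 3, -3, -3]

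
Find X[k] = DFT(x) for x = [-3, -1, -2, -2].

X[k] = Σ(n=0 to 3) x[n] · ω_4^(nk)
where ω_4 = e^(-2πi/4)

Computing each X[k]:
X[0] = -8
X[1] = -1-1i
X[2] = -2
X[3] = -1+1i

X = [-8, -1-1i, -2, -1+1i]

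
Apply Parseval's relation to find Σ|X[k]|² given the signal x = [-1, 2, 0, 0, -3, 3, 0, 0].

Parseval: Σ|x[n]|² = (1/N)Σ|X[k]|², so Σ|X[k]|² = N·Σ|x[n]|² = 8·23.0000

Σ|X[k]|² = N·Σ|x[n]|² = 8·23.0000 = 184.0000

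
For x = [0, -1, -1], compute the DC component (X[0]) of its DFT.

X[0] = Σ(n=0 to 2) x[n] · ω_3^0 = Σ x[n]
= (0) + (-1) + (-1)

X[0] = -2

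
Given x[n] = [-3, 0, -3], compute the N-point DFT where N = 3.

X[k] = Σ(n=0 to 2) x[n] · ω_3^(nk)
where ω_3 = e^(-2πi/3)

Computing each X[k]:
X[0] = -6
X[1] = -1.5000-2.5981i
X[2] = -1.5000+2.5981i

X = [-6, -1.5000-2.5981i, -1.5000+2.5981i]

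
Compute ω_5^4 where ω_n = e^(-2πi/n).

ω_5^4 = e^(-2πi·4/5)
= cos(-2π·4/5) + i·sin(-2π·4/5)
= cos(-8π/5) + i·sin(-8π/5)

ω_5^4 = cos(-8π/5) + i·sin(-8π/5) = 0.3090+0.9511i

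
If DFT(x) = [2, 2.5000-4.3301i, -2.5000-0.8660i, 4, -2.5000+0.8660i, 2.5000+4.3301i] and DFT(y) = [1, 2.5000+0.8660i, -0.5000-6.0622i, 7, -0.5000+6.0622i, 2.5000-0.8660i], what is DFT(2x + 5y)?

By linearity: DFT(2x + 5y) = 2·DFT(x) + 5·DFT(y)
= 2·[2, 2.5000-4.3301i, -2.5000-0.8660i, 4, -2.5000+0.8660i, 2.5000+4.3301i] + 5·[1, 2.5000+0.8660i, -0.5000-6.0622i, 7, -0.5000+6.0622i, 2.5000-0.8660i]

Computing element-wise:
Z[0] = 2·(2) + 5·(1) = 9
Z[1] = 2·(2.5000-4.3301i) + 5·(2.5000+0.8660i) = 17.5000-4.3302i
Z[2] = 2·(-2.5000-0.8660i) + 5·(-0.5000-6.0622i) = -7.5000-32.0430i
Z[3] = 2·(4) + 5·(7) = 43
Z[4] = 2·(-2.5000+0.8660i) + 5·(-0.5000+6.0622i) = -7.5000+32.0430i
Z[5] = 2·(2.5000+4.3301i) + 5·(2.5000-0.8660i) = 17.5000+4.3302i

DFT(2x + 5y) = 2·X + 5·Y = [9, 17.5000-4.3302i, -7.5000-32.0430i, 43, -7.5000+32.0430i, 17.5000+4.3302i]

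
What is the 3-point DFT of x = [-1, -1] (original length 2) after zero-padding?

Original 2-point DFT: [-2, 0]
Zero-padded 3-point DFT provides frequency interpolation.

DFT_3([x, 0, ...]) = [-2, -0.5000+0.8660i, -0.5000-0.8660i]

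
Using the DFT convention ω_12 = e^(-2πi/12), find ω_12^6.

ω_12^6 = e^(-2πi·6/12)
= cos(-2π·6/12) + i·sin(-2π·6/12)
= cos(-12π/12) + i·sin(-12π/12)

ω_12^6 = cos(-12π/12) + i·sin(-12π/12) = -1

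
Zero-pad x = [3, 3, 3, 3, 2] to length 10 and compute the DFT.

Original 5-point DFT: [14, -0.3090-0.9511i, 0.8090-0.5878i, 0.8090+0.5878i, -0.3090+0.9511i]
Zero-padded 10-point DFT provides frequency interpolation.

DFT_10([x, 0, ...]) = [14, 3.8090-8.6453i, -0.3090-0.9511i, 2.6910-1.2286i, 0.8090-0.5878i, 2, 0.8090+0.5878i, 2.6910+1.2286i, -0.3090+0.9511i, 3.8090+8.6453i]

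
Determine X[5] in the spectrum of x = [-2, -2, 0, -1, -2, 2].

X[5] = Σ(n=0 to 5) x[n] · ω_6^(5n) where ω_6 = e^(-2πi/6)
= (-2)·ω_6^0 + (-2)·ω_6^5 + (0)·ω_6^10 + (-1)·ω_6^15 + (-2)·ω_6^20 + (2)·ω_6^25

X[5] = -1.7321i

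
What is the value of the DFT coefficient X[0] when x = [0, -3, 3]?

X[0] = Σ(n=0 to 2) x[n] · ω_3^0 = Σ x[n]
= (0) + (-3) + (3)

X[0] = 0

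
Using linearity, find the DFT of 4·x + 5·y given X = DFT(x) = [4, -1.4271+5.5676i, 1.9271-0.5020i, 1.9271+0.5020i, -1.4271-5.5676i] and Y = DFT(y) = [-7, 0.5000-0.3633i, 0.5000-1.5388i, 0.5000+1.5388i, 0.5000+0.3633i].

By linearity: DFT(4x + 5y) = 4·DFT(x) + 5·DFT(y)
= 4·[4, -1.4271+5.5676i, 1.9271-0.5020i, 1.9271+0.5020i, -1.4271-5.5676i] + 5·[-7, 0.5000-0.3633i, 0.5000-1.5388i, 0.5000+1.5388i, 0.5000+0.3633i]

Computing element-wise:
Z[0] = 4·(4) + 5·(-7) = -19
Z[1] = 4·(-1.4271+5.5676i) + 5·(0.5000-0.3633i) = -3.2084+20.4539i
Z[2] = 4·(1.9271-0.5020i) + 5·(0.5000-1.5388i) = 10.2084-9.7020i
Z[3] = 4·(1.9271+0.5020i) + 5·(0.5000+1.5388i) = 10.2084+9.7020i
Z[4] = 4·(-1.4271-5.5676i) + 5·(0.5000+0.3633i) = -3.2084-20.4539i

DFT(4x + 5y) = 4·X + 5·Y = [-19, -3.2084+20.4539i, 10.2084-9.7020i, 10.2084+9.7020i, -3.2084-20.4539i]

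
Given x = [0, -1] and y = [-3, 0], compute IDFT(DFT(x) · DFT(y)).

(x ⊛ y)[n] = Σ(m=0 to 1) x[m] · y[(n-m) mod 2]

Computing each output sample:
(x ⊛ y)[0] = 0
(x ⊛ y)[1] = 3

x ⊛ y = [0, 3]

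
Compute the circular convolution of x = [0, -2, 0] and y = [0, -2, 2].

(x ⊛ y)[n] = Σ(m=0 to 2) x[m] · y[(n-m) mod 3]

Computing each output sample:
(x ⊛ y)[0] = -4
(x ⊛ y)[1] = 0
(x ⊛ y)[2] = 4

x ⊛ y = [-4, 0, 4]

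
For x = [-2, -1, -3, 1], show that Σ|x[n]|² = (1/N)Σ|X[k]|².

Time domain:
Σ|x[n]|² = |-2|² + |-1|² + |-3|² + |1|² = 15.0000

Frequency domain:
(1/4)Σ|X[k]|² = (1/4)(|-5|² + |1+2i|² + |-5|² + |1-2i|²) = (1/4)·60.0000 = 15.0000

Both sides agree, confirming Parseval's theorem.

Σ|x[n]|² = (1/N)Σ|X[k]|² = 15.0000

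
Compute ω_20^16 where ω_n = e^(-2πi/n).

ω_20^16 = e^(-2πi·16/20)
= cos(-2π·16/20) + i·sin(-2π·16/20)
= cos(-32π/20) + i·sin(-32π/20)

ω_20^16 = cos(-32π/20) + i·sin(-32π/20) = 0.3090+0.9511i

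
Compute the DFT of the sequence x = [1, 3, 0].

X[k] = Σ(n=0 to 2) x[n] · ω_3^(nk)
where ω_3 = e^(-2πi/3)

Computing each X[k]:
X[0] = 4
X[1] = -0.5000-2.5981i
X[2] = -0.5000+2.5981i

X = [4, -0.5000-2.5981i, -0.5000+2.5981i]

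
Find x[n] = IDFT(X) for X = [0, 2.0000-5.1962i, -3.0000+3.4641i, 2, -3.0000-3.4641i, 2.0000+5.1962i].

x[n] = (1/6) Σ(k=0 to 5) X[k] · e^(2πikn/6)

Computing each x[n]:
x[0] = 0
x[1] = 1
x[2] = 3
x[3] = -2
x[4] = -2
x[5] = 0

x = [0, 1, 3, -2, -2, 0]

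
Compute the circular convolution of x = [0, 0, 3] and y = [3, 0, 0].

(x ⊛ y)[n] = Σ(m=0 to 2) x[m] · y[(n-m) mod 3]

Computing each output sample:
(x ⊛ y)[0] = 0
(x ⊛ y)[1] = 0
(x ⊛ y)[2] = 9

x ⊛ y = [0, 0, 9]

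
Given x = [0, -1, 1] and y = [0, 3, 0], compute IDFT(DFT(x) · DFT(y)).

(x ⊛ y)[n] = Σ(m=0 to 2) x[m] · y[(n-m) mod 3]

Computing each output sample:
(x ⊛ y)[0] = 3
(x ⊛ y)[1] = 0
(x ⊛ y)[2] = -3

x ⊛ y = [3, 0, -3]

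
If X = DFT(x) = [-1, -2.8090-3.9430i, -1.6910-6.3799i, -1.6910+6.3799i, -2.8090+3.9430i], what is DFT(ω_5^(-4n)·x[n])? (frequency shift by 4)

Modulation property: DFT(ω_5^(-4n)·x[n]) = X[(k-4) mod 5], so circularly shift X by 4 positions.

X[k-4] = [-2.8090-3.9430i, -1.6910-6.3799i, -1.6910+6.3799i, -2.8090+3.9430i, -1]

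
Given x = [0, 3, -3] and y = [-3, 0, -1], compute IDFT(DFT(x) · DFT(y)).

(x ⊛ y)[n] = Σ(m=0 to 2) x[m] · y[(n-m) mod 3]

Computing each output sample:
(x ⊛ y)[0] = -3
(x ⊛ y)[1] = -6
(x ⊛ y)[2] = 9

x ⊛ y = [-3, -6, 9]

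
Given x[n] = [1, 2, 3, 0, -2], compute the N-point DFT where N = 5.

X[k] = Σ(n=0 to 4) x[n] · ω_5^(nk)
where ω_5 = e^(-2πi/5)

Computing each X[k]:
X[0] = 4
X[1] = -1.4271-5.5676i
X[2] = 1.9271+0.5020i
X[3] = 1.9271-0.5020i
X[4] = -1.4271+5.5676i

X = [4, -1.4271-5.5676i, 1.9271+0.5020i, 1.9271-0.5020i, -1.4271+5.5676i]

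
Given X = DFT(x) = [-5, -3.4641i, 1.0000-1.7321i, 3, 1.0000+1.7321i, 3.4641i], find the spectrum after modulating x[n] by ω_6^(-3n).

Modulation property: DFT(ω_6^(-3n)·x[n]) = X[(k-3) mod 6], so circularly shift X by 3 positions.

X[k-3] = [3, 1.0000+1.7321i, 3.4641i, -5, -3.4641i, 1.0000-1.7321i]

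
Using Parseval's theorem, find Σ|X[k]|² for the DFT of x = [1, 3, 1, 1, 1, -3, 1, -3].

Parseval: Σ|x[n]|² = (1/N)Σ|X[k]|², so Σ|X[k]|² = N·Σ|x[n]|² = 8·32.0000

Σ|X[k]|² = N·Σ|x[n]|² = 8·32.0000 = 256.0000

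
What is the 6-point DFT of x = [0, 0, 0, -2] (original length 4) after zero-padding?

Original 4-point DFT: [-2, -2i, 2, 2i]
Zero-padded 6-point DFT provides frequency interpolation.

DFT_6([x, 0, ...]) = [-2, 2, -2, 2, -2, 2]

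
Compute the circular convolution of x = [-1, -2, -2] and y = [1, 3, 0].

(x ⊛ y)[n] = Σ(m=0 to 2) x[m] · y[(n-m) mod 3]

Computing each output sample:
(x ⊛ y)[0] = -7
(x ⊛ y)[1] = -5
(x ⊛ y)[2] = -8

x ⊛ y = [-7, -5, -8]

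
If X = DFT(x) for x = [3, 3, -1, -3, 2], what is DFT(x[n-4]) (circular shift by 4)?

Time shift by 4: X_shifted[k] = ω_5^(4k) · X[k]
Shifted x = [3, -1, -3, 2, 3]

DFT(x[n-4]) = [4, 4.4271+6.7432i, 1.0729-2.4041i, 1.0729+2.4041i, 4.4271-6.7432i]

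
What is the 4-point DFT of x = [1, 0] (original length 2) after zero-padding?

Original 2-point DFT: [1, 1]
Zero-padded 4-point DFT provides frequency interpolation.

DFT_4([x, 0, ...]) = [1, 1, 1, 1]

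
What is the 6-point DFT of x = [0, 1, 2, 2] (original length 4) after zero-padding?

Original 4-point DFT: [5, -2+1i, -1, -2-1i]
Zero-padded 6-point DFT provides frequency interpolation.

DFT_6([x, 0, ...]) = [5, -2.5000-2.5981i, 0.5000+0.8660i, -1, 0.5000-0.8660i, -2.5000+2.5981i]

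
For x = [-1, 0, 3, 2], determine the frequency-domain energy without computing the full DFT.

Parseval: Σ|x[n]|² = (1/N)Σ|X[k]|², so Σ|X[k]|² = N·Σ|x[n]|² = 4·14.0000

Σ|X[k]|² = N·Σ|x[n]|² = 4·14.0000 = 56.0000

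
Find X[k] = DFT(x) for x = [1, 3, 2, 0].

X[k] = Σ(n=0 to 3) x[n] · ω_4^(nk)
where ω_4 = e^(-2πi/4)

Computing each X[k]:
X[0] = 6
X[1] = -1-3i
X[2] = 0
X[3] = -1+3i

X = [6, -1-3i, 0, -1+3i]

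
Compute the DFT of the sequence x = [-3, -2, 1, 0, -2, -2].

X[k] = Σ(n=0 to 5) x[n] · ω_6^(nk)
where ω_6 = e^(-2πi/6)

Computing each X[k]:
X[0] = -8
X[1] = -4.5000-2.5981i
X[2] = -0.5000+2.5981i
X[3] = 0
X[4] = -0.5000-2.5981i
X[5] = -4.5000+2.5981i

X = [-8, -4.5000-2.5981i, -0.5000+2.5981i, 0, -0.5000-2.5981i, -4.5000+2.5981i]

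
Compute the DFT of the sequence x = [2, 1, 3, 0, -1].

X[k] = Σ(n=0 to 4) x[n] · ω_5^(nk)
where ω_5 = e^(-2πi/5)

Computing each X[k]:
X[0] = 5
X[1] = -0.4271-3.6655i
X[2] = 2.9271+1.6776i
X[3] = 2.9271-1.6776i
X[4] = -0.4271+3.6655i

X = [5, -0.4271-3.6655i, 2.9271+1.6776i, 2.9271-1.6776i, -0.4271+3.6655i]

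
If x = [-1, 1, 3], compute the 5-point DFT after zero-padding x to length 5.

Original 3-point DFT: [3, -3.0000+1.7321i, -3.0000-1.7321i]
Zero-padded 5-point DFT provides frequency interpolation.

DFT_5([x, 0, ...]) = [3, -3.1180-2.7144i, -0.8820+2.2654i, -0.8820-2.2654i, -3.1180+2.7144i]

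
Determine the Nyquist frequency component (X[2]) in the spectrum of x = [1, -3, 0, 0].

X[2] = Σ(n=0 to 3) x[n] · ω_4^(2n) where ω_4 = e^(-2πi/4)
= (1)·ω_4^0 + (-3)·ω_4^2 + (0)·ω_4^4 + (0)·ω_4^6

X[2] = 4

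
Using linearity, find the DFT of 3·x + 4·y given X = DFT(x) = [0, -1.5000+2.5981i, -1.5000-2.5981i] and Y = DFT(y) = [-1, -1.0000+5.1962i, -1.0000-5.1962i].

By linearity: DFT(3x + 4y) = 3·DFT(x) + 4·DFT(y)
= 3·[0, -1.5000+2.5981i, -1.5000-2.5981i] + 4·[-1, -1.0000+5.1962i, -1.0000-5.1962i]

Computing element-wise:
Z[0] = 3·(0) + 4·(-1) = -4
Z[1] = 3·(-1.5000+2.5981i) + 4·(-1.0000+5.1962i) = -8.5000+28.5791i
Z[2] = 3·(-1.5000-2.5981i) + 4·(-1.0000-5.1962i) = -8.5000-28.5791i

DFT(3x + 4y) = 3·X + 4·Y = [-4, -8.5000+28.5791i, -8.5000-28.5791i]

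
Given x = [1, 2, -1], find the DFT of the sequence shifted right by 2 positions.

Time shift by 2: X_shifted[k] = ω_3^(2k) · X[k]
Shifted x = [2, -1, 1]

DFT(x[n-2]) = [2, 2.0000+1.7321i, 2.0000-1.7321i]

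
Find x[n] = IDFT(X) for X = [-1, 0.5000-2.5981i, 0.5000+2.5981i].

x[n] = (1/3) Σ(k=0 to 2) X[k] · e^(2πikn/3)

Computing each x[n]:
x[0] = 0
x[1] = 1
x[2] = -2

x = [0, 1, -2]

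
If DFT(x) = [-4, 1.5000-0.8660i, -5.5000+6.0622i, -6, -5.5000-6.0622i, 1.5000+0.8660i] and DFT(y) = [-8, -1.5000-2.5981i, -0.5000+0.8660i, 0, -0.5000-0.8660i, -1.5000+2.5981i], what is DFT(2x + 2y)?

By linearity: DFT(2x + 2y) = 2·DFT(x) + 2·DFT(y)
= 2·[-4, 1.5000-0.8660i, -5.5000+6.0622i, -6, -5.5000-6.0622i, 1.5000+0.8660i] + 2·[-8, -1.5000-2.5981i, -0.5000+0.8660i, 0, -0.5000-0.8660i, -1.5000+2.5981i]

Computing element-wise:
Z[0] = 2·(-4) + 2·(-8) = -24
Z[1] = 2·(1.5000-0.8660i) + 2·(-1.5000-2.5981i) = -6.9282i
Z[2] = 2·(-5.5000+6.0622i) + 2·(-0.5000+0.8660i) = -12.0000+13.8564i
Z[3] = 2·(-6) + 2·(0) = -12
Z[4] = 2·(-5.5000-6.0622i) + 2·(-0.5000-0.8660i) = -12.0000-13.8564i
Z[5] = 2·(1.5000+0.8660i) + 2·(-1.5000+2.5981i) = 6.9282i

DFT(2x + 2y) = 2·X + 2·Y = [-24, -6.9282i, -12.0000+13.8564i, -12, -12.0000-13.8564i, 6.9282i]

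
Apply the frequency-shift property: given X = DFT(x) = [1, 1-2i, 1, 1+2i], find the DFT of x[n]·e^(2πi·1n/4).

Modulation property: DFT(ω_4^(-1n)·x[n]) = X[(k-1) mod 4], so circularly shift X by 1 positions.

X[k-1] = [1+2i, 1, 1-2i, 1]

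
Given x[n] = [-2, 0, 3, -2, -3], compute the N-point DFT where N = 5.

X[k] = Σ(n=0 to 4) x[n] · ω_5^(nk)
where ω_5 = e^(-2πi/5)

Computing each X[k]:
X[0] = -4
X[1] = -3.7361-5.7921i
X[2] = 0.7361+2.9919i
X[3] = 0.7361-2.9919i
X[4] = -3.7361+5.7921i

X = [-4, -3.7361-5.7921i, 0.7361+2.9919i, 0.7361-2.9919i, -3.7361+5.7921i]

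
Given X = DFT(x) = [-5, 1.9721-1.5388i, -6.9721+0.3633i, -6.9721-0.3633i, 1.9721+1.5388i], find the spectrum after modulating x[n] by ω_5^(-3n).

Modulation property: DFT(ω_5^(-3n)·x[n]) = X[(k-3) mod 5], so circularly shift X by 3 positions.

X[k-3] = [-6.9721+0.3633i, -6.9721-0.3633i, 1.9721+1.5388i, -5, 1.9721-1.5388i]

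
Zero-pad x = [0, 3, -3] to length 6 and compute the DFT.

Original 3-point DFT: [0, -5.1962i, 5.1962i]
Zero-padded 6-point DFT provides frequency interpolation.

DFT_6([x, 0, ...]) = [0, 3, -5.1962i, -6, 5.1962i, 3]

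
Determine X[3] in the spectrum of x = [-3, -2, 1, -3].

X[3] = Σ(n=0 to 3) x[n] · ω_4^(3n) where ω_4 = e^(-2πi/4)
= (-3)·ω_4^0 + (-2)·ω_4^3 + (1)·ω_4^6 + (-3)·ω_4^9

X[3] = -4+1i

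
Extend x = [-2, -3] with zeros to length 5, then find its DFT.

Original 2-point DFT: [-5, 1]
Zero-padded 5-point DFT provides frequency interpolation.

DFT_5([x, 0, ...]) = [-5, -2.9271+2.8532i, 0.4271+1.7634i, 0.4271-1.7634i, -2.9271-2.8532i]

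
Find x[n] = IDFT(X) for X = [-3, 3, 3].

x[n] = (1/3) Σ(k=0 to 2) X[k] · e^(2πikn/3)

Computing each x[n]:
x[0] = 1
x[1] = -2
x[2] = -2

x = [1, -2, -2]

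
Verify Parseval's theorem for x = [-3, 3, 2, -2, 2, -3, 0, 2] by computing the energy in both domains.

Time domain:
Σ|x[n]|² = |-3|² + |3|² + |2|² + |-2|² + |2|² + |-3|² + |0|² + |2|² = 43.0000

Frequency domain:
(1/8)Σ|X[k]|² = (1/8)(|1|² + |2.0711-3.4142i|² + |-3|² + |-12.0711+0.5858i|² + |1|² + |-12.0711-0.5858i|² + |-3|² + |2.0711+3.4142i|²) = (1/8)·344.0000 = 43.0000

Both sides agree, confirming Parseval's theorem.

Σ|x[n]|² = (1/N)Σ|X[k]|² = 43.0000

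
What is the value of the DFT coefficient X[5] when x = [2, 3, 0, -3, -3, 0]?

X[5] = Σ(n=0 to 5) x[n] · ω_6^(5n) where ω_6 = e^(-2πi/6)
= (2)·ω_6^0 + (3)·ω_6^5 + (0)·ω_6^10 + (-3)·ω_6^15 + (-3)·ω_6^20 + (0)·ω_6^25

X[5] = 8.0000+5.1962i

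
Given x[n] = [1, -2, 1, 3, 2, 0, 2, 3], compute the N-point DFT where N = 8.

X[k] = Σ(n=0 to 7) x[n] · ω_8^(nk)
where ω_8 = e^(-2πi/8)

Computing each X[k]:
X[0] = 10
X[1] = -2.4142+2.4142i
X[2] = 8i
X[3] = 0.4142+0.4142i
X[4] = 2
X[5] = 0.4142-0.4142i
X[6] = -8i
X[7] = -2.4142-2.4142i

X = [10, -2.4142+2.4142i, 8i, 0.4142+0.4142i, 2, 0.4142-0.4142i, -8i, -2.4142-2.4142i]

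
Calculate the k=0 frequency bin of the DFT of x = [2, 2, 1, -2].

X[0] = Σ(n=0 to 3) x[n] · ω_4^0 = Σ x[n]
= (2) + (2) + (1) + (-2)

X[0] = 3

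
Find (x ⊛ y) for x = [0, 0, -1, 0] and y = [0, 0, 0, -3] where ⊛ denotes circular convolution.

(x ⊛ y)[n] = Σ(m=0 to 3) x[m] · y[(n-m) mod 4]

Computing each output sample:
(x ⊛ y)[0] = 0
(x ⊛ y)[1] = 3
(x ⊛ y)[2] = 0
(x ⊛ y)[3] = 0

x ⊛ y = [0, 3, 0, 0]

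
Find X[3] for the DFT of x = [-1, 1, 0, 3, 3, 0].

X[3] = Σ(n=0 to 5) x[n] · ω_6^(3n) where ω_6 = e^(-2πi/6)
= (-1)·ω_6^0 + (1)·ω_6^3 + (0)·ω_6^6 + (3)·ω_6^9 + (3)·ω_6^12 + (0)·ω_6^15

X[3] = -2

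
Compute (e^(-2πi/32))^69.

Since ω_32^32 = 1, powers reduce modulo 32.
69 mod 32 = 5
So ω_32^69 = ω_32^5 = e^(-2πi·5/32)

ω_32^69 = ω_32^5 = 0.5556-0.8315i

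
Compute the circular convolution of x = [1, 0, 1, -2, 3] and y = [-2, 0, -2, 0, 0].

(x ⊛ y)[n] = Σ(m=0 to 4) x[m] · y[(n-m) mod 5]

Computing each output sample:
(x ⊛ y)[0] = 2
(x ⊛ y)[1] = -6
(x ⊛ y)[2] = -4
(x ⊛ y)[3] = 4
(x ⊛ y)[4] = -8

x ⊛ y = [2, -6, -4, 4, -8]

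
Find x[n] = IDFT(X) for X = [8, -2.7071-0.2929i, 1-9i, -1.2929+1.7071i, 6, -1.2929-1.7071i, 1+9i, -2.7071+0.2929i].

x[n] = (1/8) Σ(k=0 to 7) X[k] · e^(2πikn/8)

Computing each x[n]:
x[0] = 1
x[1] = 2
x[2] = 2
x[3] = -2
x[4] = 3
x[5] = 3
x[6] = 1
x[7] = -2

x = [1, 2, 2, -2, 3, 3, 1, -2]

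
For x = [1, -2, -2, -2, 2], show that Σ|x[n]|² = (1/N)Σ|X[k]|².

Time domain:
Σ|x[n]|² = |1|² + |-2|² + |-2|² + |-2|² + |2|² = 17.0000

Frequency domain:
(1/5)Σ|X[k]|² = (1/5)(|-3|² + |4.2361+3.8042i|² + |-0.2361+2.3511i|² + |-0.2361-2.3511i|² + |4.2361-3.8042i|²) = (1/5)·85.0000 = 17.0000

Both sides agree, confirming Parseval's theorem.

Σ|x[n]|² = (1/N)Σ|X[k]|² = 17.0000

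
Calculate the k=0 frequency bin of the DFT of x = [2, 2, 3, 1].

X[0] = Σ(n=0 to 3) x[n] · ω_4^0 = Σ x[n]
= (2) + (2) + (3) + (1)

X[0] = 8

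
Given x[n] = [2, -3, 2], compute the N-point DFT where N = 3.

X[k] = Σ(n=0 to 2) x[n] · ω_3^(nk)
where ω_3 = e^(-2πi/3)

Computing each X[k]:
X[0] = 1
X[1] = 2.5000+4.3301i
X[2] = 2.5000-4.3301i

X = [1, 2.5000+4.3301i, 2.5000-4.3301i]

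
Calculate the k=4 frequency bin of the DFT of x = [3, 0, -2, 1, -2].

X[4] = Σ(n=0 to 4) x[n] · ω_5^(4n) where ω_5 = e^(-2πi/5)
= (3)·ω_5^0 + (0)·ω_5^4 + (-2)·ω_5^8 + (1)·ω_5^12 + (-2)·ω_5^16

X[4] = 3.1910+0.1388i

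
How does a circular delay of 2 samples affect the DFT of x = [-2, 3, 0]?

Time shift by 2: X_shifted[k] = ω_3^(2k) · X[k]
Shifted x = [3, 0, -2]

DFT(x[n-2]) = [1, 4.0000-1.7321i, 4.0000+1.7321i]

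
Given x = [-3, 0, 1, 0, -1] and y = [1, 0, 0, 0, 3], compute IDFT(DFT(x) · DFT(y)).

(x ⊛ y)[n] = Σ(m=0 to 4) x[m] · y[(n-m) mod 5]

Computing each output sample:
(x ⊛ y)[0] = -3
(x ⊛ y)[1] = 3
(x ⊛ y)[2] = 1
(x ⊛ y)[3] = -3
(x ⊛ y)[4] = -10

x ⊛ y = [-3, 3, 1, -3, -10]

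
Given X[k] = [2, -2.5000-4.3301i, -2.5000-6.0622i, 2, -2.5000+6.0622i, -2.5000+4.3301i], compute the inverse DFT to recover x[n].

x[n] = (1/6) Σ(k=0 to 5) X[k] · e^(2πikn/6)

Computing each x[n]:
x[0] = -1
x[1] = 3
x[2] = 1
x[3] = 0
x[4] = 2
x[5] = -3

x = [-1, 3, 1, 0, 2, -3]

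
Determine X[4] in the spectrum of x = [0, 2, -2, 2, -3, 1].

X[4] = Σ(n=0 to 5) x[n] · ω_6^(4n) where ω_6 = e^(-2πi/6)
= (0)·ω_6^0 + (2)·ω_6^4 + (-2)·ω_6^8 + (2)·ω_6^12 + (-3)·ω_6^16 + (1)·ω_6^20

X[4] = 3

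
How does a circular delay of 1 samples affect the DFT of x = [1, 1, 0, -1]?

Time shift by 1: X_shifted[k] = ω_4^(1k) · X[k]
Shifted x = [-1, 1, 1, 0]

DFT(x[n-1]) = [1, -2-1i, -1, -2+1i]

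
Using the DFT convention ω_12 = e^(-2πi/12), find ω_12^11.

ω_12^11 = e^(-2πi·11/12)
= cos(-2π·11/12) + i·sin(-2π·11/12)
= cos(-22π/12) + i·sin(-22π/12)

ω_12^11 = cos(-22π/12) + i·sin(-22π/12) = 0.8660+0.5000i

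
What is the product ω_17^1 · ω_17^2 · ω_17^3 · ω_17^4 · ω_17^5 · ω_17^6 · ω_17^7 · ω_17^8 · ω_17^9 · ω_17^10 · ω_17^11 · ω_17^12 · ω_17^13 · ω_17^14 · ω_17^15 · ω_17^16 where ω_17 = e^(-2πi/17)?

The primitive 17th roots of unity are ω_17^k for k coprime to 17: k ∈ {1, 2, 3, 4, 5, 6, 7, 8, 9, 10, 11, 12, 13, 14, 15, 16}
Their product equals the constant term of the cyclotomic polynomial Φ_17(x) up to sign.
For n ≥ 3, the product of all primitive nth roots of unity is 1. (For n=1 it is 1; for n=2 it is -1.)

1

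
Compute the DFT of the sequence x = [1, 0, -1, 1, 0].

X[k] = Σ(n=0 to 4) x[n] · ω_5^(nk)
where ω_5 = e^(-2πi/5)

Computing each X[k]:
X[0] = 1
X[1] = 1.0000+1.1756i
X[2] = 1.0000-1.9021i
X[3] = 1.0000+1.9021i
X[4] = 1.0000-1.1756i

X = [1, 1.0000+1.1756i, 1.0000-1.9021i, 1.0000+1.9021i, 1.0000-1.1756i]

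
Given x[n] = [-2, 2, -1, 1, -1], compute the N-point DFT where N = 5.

X[k] = Σ(n=0 to 4) x[n] · ω_5^(nk)
where ω_5 = e^(-2πi/5)

Computing each X[k]:
X[0] = -1
X[1] = -1.6910-1.6776i
X[2] = -2.8090-3.6655i
X[3] = -2.8090+3.6655i
X[4] = -1.6910+1.6776i

X = [-1, -1.6910-1.6776i, -2.8090-3.6655i, -2.8090+3.6655i, -1.6910+1.6776i]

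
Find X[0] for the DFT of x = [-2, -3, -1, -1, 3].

X[0] = Σ(n=0 to 4) x[n] · ω_5^0 = Σ x[n]
= (-2) + (-3) + (-1) + (-1) + (3)

X[0] = -4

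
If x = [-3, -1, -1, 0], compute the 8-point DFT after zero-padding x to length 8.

Original 4-point DFT: [-5, -2+1i, -3, -2-1i]
Zero-padded 8-point DFT provides frequency interpolation.

DFT_8([x, 0, ...]) = [-5, -3.7071+1.7071i, -2+1i, -2.2929-0.2929i, -3, -2.2929+0.2929i, -2-1i, -3.7071-1.7071i]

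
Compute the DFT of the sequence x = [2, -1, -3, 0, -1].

X[k] = Σ(n=0 to 4) x[n] · ω_5^(nk)
where ω_5 = e^(-2πi/5)

Computing each X[k]:
X[0] = -3
X[1] = 3.8090+1.7634i
X[2] = 2.6910-2.8532i
X[3] = 2.6910+2.8532i
X[4] = 3.8090-1.7634i

X = [-3, 3.8090+1.7634i, 2.6910-2.8532i, 2.6910+2.8532i, 3.8090-1.7634i]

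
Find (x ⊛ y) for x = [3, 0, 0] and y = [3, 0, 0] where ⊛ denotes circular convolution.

(x ⊛ y)[n] = Σ(m=0 to 2) x[m] · y[(n-m) mod 3]

Computing each output sample:
(x ⊛ y)[0] = 9
(x ⊛ y)[1] = 0
(x ⊛ y)[2] = 0

x ⊛ y = [9, 0, 0]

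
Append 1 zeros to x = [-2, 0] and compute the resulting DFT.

Original 2-point DFT: [-2, -2]
Zero-padded 3-point DFT provides frequency interpolation.

DFT_3([x, 0, ...]) = [-2, -2, -2]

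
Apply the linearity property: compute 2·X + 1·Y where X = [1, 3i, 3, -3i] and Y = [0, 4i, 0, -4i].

By linearity: DFT(2x + 1y) = 2·DFT(x) + 1·DFT(y)
= 2·[1, 3i, 3, -3i] + 1·[0, 4i, 0, -4i]

Computing element-wise:
Z[0] = 2·(1) + 1·(0) = 2
Z[1] = 2·(3i) + 1·(4i) = 10i
Z[2] = 2·(3) + 1·(0) = 6
Z[3] = 2·(-3i) + 1·(-4i) = -10i

DFT(2x + 1y) = 2·X + 1·Y = [2, 10i, 6, -10i]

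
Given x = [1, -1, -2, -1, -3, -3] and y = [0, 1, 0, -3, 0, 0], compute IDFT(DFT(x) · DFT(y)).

(x ⊛ y)[n] = Σ(m=0 to 5) x[m] · y[(n-m) mod 6]

Computing each output sample:
(x ⊛ y)[0] = 0
(x ⊛ y)[1] = 10
(x ⊛ y)[2] = 8
(x ⊛ y)[3] = -5
(x ⊛ y)[4] = 2
(x ⊛ y)[5] = 3

x ⊛ y = [0, 10, 8, -5, 2, 3]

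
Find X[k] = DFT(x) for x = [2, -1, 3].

X[k] = Σ(n=0 to 2) x[n] · ω_3^(nk)
where ω_3 = e^(-2πi/3)

Computing each X[k]:
X[0] = 4
X[1] = 1.0000+3.4641i
X[2] = 1.0000-3.4641i

X = [4, 1.0000+3.4641i, 1.0000-3.4641i]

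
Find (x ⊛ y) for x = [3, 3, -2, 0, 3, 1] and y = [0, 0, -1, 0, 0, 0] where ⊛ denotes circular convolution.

(x ⊛ y)[n] = Σ(m=0 to 5) x[m] · y[(n-m) mod 6]

Computing each output sample:
(x ⊛ y)[0] = -3
(x ⊛ y)[1] = -1
(x ⊛ y)[2] = -3
(x ⊛ y)[3] = -3
(x ⊛ y)[4] = 2
(x ⊛ y)[5] = 0

x ⊛ y = [-3, -1, -3, -3, 2, 0]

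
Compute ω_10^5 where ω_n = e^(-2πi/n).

ω_10^5 = e^(-2πi·5/10)
= cos(-2π·5/10) + i·sin(-2π·5/10)
= cos(-10π/10) + i·sin(-10π/10)

ω_10^5 = cos(-10π/10) + i·sin(-10π/10) = -1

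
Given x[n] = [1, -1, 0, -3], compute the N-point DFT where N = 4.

X[k] = Σ(n=0 to 3) x[n] · ω_4^(nk)
where ω_4 = e^(-2πi/4)

Computing each X[k]:
X[0] = -3
X[1] = 1-2i
X[2] = 5
X[3] = 1+2i

X = [-3, 1-2i, 5, 1+2i]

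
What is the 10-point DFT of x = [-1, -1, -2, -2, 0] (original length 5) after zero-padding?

Original 5-point DFT: [-6, 1.9271+0.9511i, -1.4271+0.5878i, -1.4271-0.5878i, 1.9271-0.9511i]
Zero-padded 10-point DFT provides frequency interpolation.

DFT_10([x, 0, ...]) = [-6, -1.8090+4.3920i, 1.9271+0.9511i, -0.6910-1.4001i, -1.4271+0.5878i, 0, -1.4271-0.5878i, -0.6910+1.4001i, 1.9271-0.9511i, -1.8090-4.3920i]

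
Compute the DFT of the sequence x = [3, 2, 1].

X[k] = Σ(n=0 to 2) x[n] · ω_3^(nk)
where ω_3 = e^(-2πi/3)

Computing each X[k]:
X[0] = 6
X[1] = 1.5000-0.8660i
X[2] = 1.5000+0.8660i

X = [6, 1.5000-0.8660i, 1.5000+0.8660i]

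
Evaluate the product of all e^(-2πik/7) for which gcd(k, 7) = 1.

The primitive 7th roots of unity are ω_7^k for k coprime to 7: k ∈ {1, 2, 3, 4, 5, 6}
Their product equals the constant term of the cyclotomic polynomial Φ_7(x) up to sign.
For n ≥ 3, the product of all primitive nth roots of unity is 1. (For n=1 it is 1; for n=2 it is -1.)

1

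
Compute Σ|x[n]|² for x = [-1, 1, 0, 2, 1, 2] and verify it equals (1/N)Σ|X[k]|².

Time domain:
Σ|x[n]|² = |-1|² + |1|² + |0|² + |2|² + |1|² + |2|² = 11.0000

Frequency domain:
(1/6)Σ|X[k]|² = (1/6)(|5|² + |-2.0000+1.7321i|² + |-1|² + |-5|² + |-1|² + |-2.0000-1.7321i|²) = (1/6)·66.0000 = 11.0000

Both sides agree, confirming Parseval's theorem.

Σ|x[n]|² = (1/N)Σ|X[k]|² = 11.0000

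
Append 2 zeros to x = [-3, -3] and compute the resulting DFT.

Original 2-point DFT: [-6, 0]
Zero-padded 4-point DFT provides frequency interpolation.

DFT_4([x, 0, ...]) = [-6, -3+3i, 0, -3-3i]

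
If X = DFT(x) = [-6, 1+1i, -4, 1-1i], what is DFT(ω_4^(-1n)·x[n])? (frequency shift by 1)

Modulation property: DFT(ω_4^(-1n)·x[n]) = X[(k-1) mod 4], so circularly shift X by 1 positions.

X[k-1] = [1-1i, -6, 1+1i, -4]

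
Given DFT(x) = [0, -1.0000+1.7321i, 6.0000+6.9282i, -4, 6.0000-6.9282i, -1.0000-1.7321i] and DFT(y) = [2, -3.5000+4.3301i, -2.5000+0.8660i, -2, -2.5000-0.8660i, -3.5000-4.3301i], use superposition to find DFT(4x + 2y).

By linearity: DFT(4x + 2y) = 4·DFT(x) + 2·DFT(y)
= 4·[0, -1.0000+1.7321i, 6.0000+6.9282i, -4, 6.0000-6.9282i, -1.0000-1.7321i] + 2·[2, -3.5000+4.3301i, -2.5000+0.8660i, -2, -2.5000-0.8660i, -3.5000-4.3301i]

Computing element-wise:
Z[0] = 4·(0) + 2·(2) = 4
Z[1] = 4·(-1.0000+1.7321i) + 2·(-3.5000+4.3301i) = -11.0000+15.5886i
Z[2] = 4·(6.0000+6.9282i) + 2·(-2.5000+0.8660i) = 19.0000+29.4448i
Z[3] = 4·(-4) + 2·(-2) = -20
Z[4] = 4·(6.0000-6.9282i) + 2·(-2.5000-0.8660i) = 19.0000-29.4448i
Z[5] = 4·(-1.0000-1.7321i) + 2·(-3.5000-4.3301i) = -11.0000-15.5886i

DFT(4x + 2y) = 4·X + 2·Y = [4, -11.0000+15.5886i, 19.0000+29.4448i, -20, 19.0000-29.4448i, -11.0000-15.5886i]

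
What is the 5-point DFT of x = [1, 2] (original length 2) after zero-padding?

Original 2-point DFT: [3, -1]
Zero-padded 5-point DFT provides frequency interpolation.

DFT_5([x, 0, ...]) = [3, 1.6180-1.9021i, -0.6180-1.1756i, -0.6180+1.1756i, 1.6180+1.9021i]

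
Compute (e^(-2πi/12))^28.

Since ω_12^12 = 1, powers reduce modulo 12.
28 mod 12 = 4
So ω_12^28 = ω_12^4 = e^(-2πi·4/12)

ω_12^28 = ω_12^4 = -0.5000-0.8660i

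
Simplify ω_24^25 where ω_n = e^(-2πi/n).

Since ω_24^24 = 1, powers reduce modulo 24.
25 mod 24 = 1
So ω_24^25 = ω_24^1 = e^(-2πi·1/24)

ω_24^25 = ω_24^1 = 0.9659-0.2588i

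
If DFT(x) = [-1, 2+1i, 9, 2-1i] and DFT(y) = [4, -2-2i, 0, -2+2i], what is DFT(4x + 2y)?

By linearity: DFT(4x + 2y) = 4·DFT(x) + 2·DFT(y)
= 4·[-1, 2+1i, 9, 2-1i] + 2·[4, -2-2i, 0, -2+2i]

Computing element-wise:
Z[0] = 4·(-1) + 2·(4) = 4
Z[1] = 4·(2+1i) + 2·(-2-2i) = 4
Z[2] = 4·(9) + 2·(0) = 36
Z[3] = 4·(2-1i) + 2·(-2+2i) = 4

DFT(4x + 2y) = 4·X + 2·Y = [4, 4, 36, 4]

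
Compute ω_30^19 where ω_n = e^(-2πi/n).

ω_30^19 = e^(-2πi·19/30)
= cos(-2π·19/30) + i·sin(-2π·19/30)
= cos(-38π/30) + i·sin(-38π/30)

ω_30^19 = cos(-38π/30) + i·sin(-38π/30) = -0.6691+0.7431i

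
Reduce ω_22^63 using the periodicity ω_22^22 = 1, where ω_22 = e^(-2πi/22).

Since ω_22^22 = 1, powers reduce modulo 22.
63 mod 22 = 19
So ω_22^63 = ω_22^19 = e^(-2πi·19/22)

ω_22^63 = ω_22^19 = 0.6549+0.7557i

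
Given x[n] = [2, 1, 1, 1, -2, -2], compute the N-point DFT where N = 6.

X[k] = Σ(n=0 to 5) x[n] · ω_6^(nk)
where ω_6 = e^(-2πi/6)

Computing each X[k]:
X[0] = 1
X[1] = 1.0000-5.1962i
X[2] = 4
X[3] = 1
X[4] = 4
X[5] = 1.0000+5.1962i

X = [1, 1.0000-5.1962i, 4, 1, 4, 1.0000+5.1962i]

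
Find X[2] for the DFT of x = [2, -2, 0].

X[2] = Σ(n=0 to 2) x[n] · ω_3^(2n) where ω_3 = e^(-2πi/3)
= (2)·ω_3^0 + (-2)·ω_3^2 + (0)·ω_3^4

X[2] = 3.0000-1.7321i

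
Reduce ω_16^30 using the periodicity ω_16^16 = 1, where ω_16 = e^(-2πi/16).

Since ω_16^16 = 1, powers reduce modulo 16.
30 mod 16 = 14
So ω_16^30 = ω_16^14 = e^(-2πi·14/16)

ω_16^30 = ω_16^14 = 0.7071+0.7071i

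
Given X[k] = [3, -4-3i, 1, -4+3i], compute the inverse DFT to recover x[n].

x[n] = (1/4) Σ(k=0 to 3) X[k] · e^(2πikn/4)

Computing each x[n]:
x[0] = -1
x[1] = 2
x[2] = 3
x[3] = -1

x = [-1, 2, 3, -1]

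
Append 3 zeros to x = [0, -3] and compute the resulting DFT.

Original 2-point DFT: [-3, 3]
Zero-padded 5-point DFT provides frequency interpolation.

DFT_5([x, 0, ...]) = [-3, -0.9271+2.8532i, 2.4271+1.7634i, 2.4271-1.7634i, -0.9271-2.8532i]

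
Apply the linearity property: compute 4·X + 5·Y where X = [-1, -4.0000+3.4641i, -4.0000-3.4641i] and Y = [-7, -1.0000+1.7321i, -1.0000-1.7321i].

By linearity: DFT(4x + 5y) = 4·DFT(x) + 5·DFT(y)
= 4·[-1, -4.0000+3.4641i, -4.0000-3.4641i] + 5·[-7, -1.0000+1.7321i, -1.0000-1.7321i]

Computing element-wise:
Z[0] = 4·(-1) + 5·(-7) = -39
Z[1] = 4·(-4.0000+3.4641i) + 5·(-1.0000+1.7321i) = -21.0000+22.5169i
Z[2] = 4·(-4.0000-3.4641i) + 5·(-1.0000-1.7321i) = -21.0000-22.5169i

DFT(4x + 5y) = 4·X + 5·Y = [-39, -21.0000+22.5169i, -21.0000-22.5169i]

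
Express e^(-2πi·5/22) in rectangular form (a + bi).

ω_22^5 = e^(-2πi·5/22)
= cos(-2π·5/22) + i·sin(-2π·5/22)
= cos(-10π/22) + i·sin(-10π/22)

ω_22^5 = cos(-10π/22) + i·sin(-10π/22) = 0.1423-0.9898i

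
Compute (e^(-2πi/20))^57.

Since ω_20^20 = 1, powers reduce modulo 20.
57 mod 20 = 17
So ω_20^57 = ω_20^17 = e^(-2πi·17/20)

ω_20^57 = ω_20^17 = 0.5878+0.8090i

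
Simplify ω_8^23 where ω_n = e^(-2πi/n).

Since ω_8^8 = 1, powers reduce modulo 8.
23 mod 8 = 7
So ω_8^23 = ω_8^7 = e^(-2πi·7/8)

ω_8^23 = ω_8^7 = 0.7071+0.7071i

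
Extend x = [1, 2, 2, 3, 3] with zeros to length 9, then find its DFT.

Original 5-point DFT: [11, -1.5000+1.5388i, -1.5000-0.3633i, -1.5000+0.3633i, -1.5000-1.5388i]
Zero-padded 9-point DFT provides frequency interpolation.

DFT_9([x, 0, ...]) = [11, -1.4397-6.8793i, 0.2660+1.8728i, 0.5000-2.5981i, -0.3264+0.9579i, -0.3264-0.9579i, 0.5000+2.5981i, 0.2660-1.8728i, -1.4397+6.8793i]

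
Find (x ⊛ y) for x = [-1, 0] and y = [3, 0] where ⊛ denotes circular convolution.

(x ⊛ y)[n] = Σ(m=0 to 1) x[m] · y[(n-m) mod 2]

Computing each output sample:
(x ⊛ y)[0] = -3
(x ⊛ y)[1] = 0

x ⊛ y = [-3, 0]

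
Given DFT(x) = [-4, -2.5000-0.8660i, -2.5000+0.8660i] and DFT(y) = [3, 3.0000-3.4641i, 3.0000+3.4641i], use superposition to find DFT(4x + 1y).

By linearity: DFT(4x + 1y) = 4·DFT(x) + 1·DFT(y)
= 4·[-4, -2.5000-0.8660i, -2.5000+0.8660i] + 1·[3, 3.0000-3.4641i, 3.0000+3.4641i]

Computing element-wise:
Z[0] = 4·(-4) + 1·(3) = -13
Z[1] = 4·(-2.5000-0.8660i) + 1·(3.0000-3.4641i) = -7.0000-6.9281i
Z[2] = 4·(-2.5000+0.8660i) + 1·(3.0000+3.4641i) = -7.0000+6.9281i

DFT(4x + 1y) = 4·X + 1·Y = [-13, -7.0000-6.9281i, -7.0000+6.9281i]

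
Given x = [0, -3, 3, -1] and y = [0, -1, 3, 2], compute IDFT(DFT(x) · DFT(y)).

(x ⊛ y)[n] = Σ(m=0 to 3) x[m] · y[(n-m) mod 4]

Computing each output sample:
(x ⊛ y)[0] = 4
(x ⊛ y)[1] = 3
(x ⊛ y)[2] = 1
(x ⊛ y)[3] = -12

x ⊛ y = [4, 3, 1, -12]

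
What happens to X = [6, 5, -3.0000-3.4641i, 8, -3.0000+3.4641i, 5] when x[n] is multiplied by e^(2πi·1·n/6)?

Modulation property: DFT(ω_6^(-1n)·x[n]) = X[(k-1) mod 6], so circularly shift X by 1 positions.

X[k-1] = [5, 6, 5, -3.0000-3.4641i, 8, -3.0000+3.4641i]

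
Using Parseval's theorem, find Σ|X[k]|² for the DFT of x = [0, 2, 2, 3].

Parseval: Σ|x[n]|² = (1/N)Σ|X[k]|², so Σ|X[k]|² = N·Σ|x[n]|² = 4·17.0000

Σ|X[k]|² = N·Σ|x[n]|² = 4·17.0000 = 68.0000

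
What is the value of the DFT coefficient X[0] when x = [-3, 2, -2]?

X[0] = Σ(n=0 to 2) x[n] · ω_3^0 = Σ x[n]
= (-3) + (2) + (-2)

X[0] = -3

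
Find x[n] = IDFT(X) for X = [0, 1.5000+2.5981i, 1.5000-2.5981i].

x[n] = (1/3) Σ(k=0 to 2) X[k] · e^(2πikn/3)

Computing each x[n]:
x[0] = 1
x[1] = -2
x[2] = 1

x = [1, -2, 1]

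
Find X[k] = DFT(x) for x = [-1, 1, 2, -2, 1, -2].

X[k] = Σ(n=0 to 5) x[n] · ω_6^(nk)
where ω_6 = e^(-2πi/6)

Computing each X[k]:
X[0] = -1
X[1] = -1.0000-3.4641i
X[2] = -4.0000-1.7321i
X[3] = 5
X[4] = -4.0000+1.7321i
X[5] = -1.0000+3.4641i

X = [-1, -1.0000-3.4641i, -4.0000-1.7321i, 5, -4.0000+1.7321i, -1.0000+3.4641i]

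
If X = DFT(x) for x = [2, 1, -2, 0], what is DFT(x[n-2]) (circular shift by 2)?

Time shift by 2: X_shifted[k] = ω_4^(2k) · X[k]
Shifted x = [-2, 0, 2, 1]

DFT(x[n-2]) = [1, -4+1i, -1, -4-1i]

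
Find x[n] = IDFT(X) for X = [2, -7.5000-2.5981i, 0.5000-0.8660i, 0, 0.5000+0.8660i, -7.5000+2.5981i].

x[n] = (1/6) Σ(k=0 to 5) X[k] · e^(2πikn/6)

Computing each x[n]:
x[0] = -2
x[1] = 0
x[2] = 2
x[3] = 3
x[4] = 1
x[5] = -2

x = [-2, 0, 2, 3, 1, -2]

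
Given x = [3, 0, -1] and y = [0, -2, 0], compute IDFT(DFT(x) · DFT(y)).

(x ⊛ y)[n] = Σ(m=0 to 2) x[m] · y[(n-m) mod 3]

Computing each output sample:
(x ⊛ y)[0] = 2
(x ⊛ y)[1] = -6
(x ⊛ y)[2] = 0

x ⊛ y = [2, -6, 0]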